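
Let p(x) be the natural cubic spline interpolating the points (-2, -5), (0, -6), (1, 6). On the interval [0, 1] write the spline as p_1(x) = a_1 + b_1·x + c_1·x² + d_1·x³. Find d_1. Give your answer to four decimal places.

With M_i denoting the second derivative at x_i, h_i = 2, 1, and Δ_i = (y_(i+1) − y_i)/h_i = -1/2, 12:
  2·M_0 + 6·M_1 + 1·M_2 = 6(Δ_1 - Δ_0) = 75
Natural end conditions: M_0 = M_2 = 0.
Solving: M_0 = 0, M_1 = 25/2, M_2 = 0.
On [0, 1], with p_1(x) = a_1 + b_1·x + c_1·x² + d_1·x³: c_1 = M_1/2 = 25/4, d_1 = (M_2 - M_1)/(6h_1) = -25/12, b_1 = Δ_1 - h_1(2M_1 + M_2)/6 = 47/6.

-2.0833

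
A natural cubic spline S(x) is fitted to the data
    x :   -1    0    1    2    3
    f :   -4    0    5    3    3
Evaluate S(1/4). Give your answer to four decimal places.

Let M_i = S''(x_i). Step sizes h_i = 1, 1, 1, 1; slopes of the chords Δ_i = (y_(i+1) - y_i)/h_i = 4, 5, -2, 0.
  1·M_0 + 4·M_1 + 1·M_2 = 6(Δ_1 - Δ_0) = 6
  1·M_1 + 4·M_2 + 1·M_3 = 6(Δ_2 - Δ_1) = -42
  1·M_2 + 4·M_3 + 1·M_4 = 6(Δ_3 - Δ_2) = 12
Natural end conditions: M_0 = M_4 = 0.
Solving the tridiagonal system: M_0 = 0, M_1 = 135/28, M_2 = -93/7, M_3 = 177/28, M_4 = 0.
On [0, 1], S(x) = 0 + 157/28·x + 135/56·x² - 169/56·x³.
With x = 1/4: S(1/4) = 5395/3584.

1.5053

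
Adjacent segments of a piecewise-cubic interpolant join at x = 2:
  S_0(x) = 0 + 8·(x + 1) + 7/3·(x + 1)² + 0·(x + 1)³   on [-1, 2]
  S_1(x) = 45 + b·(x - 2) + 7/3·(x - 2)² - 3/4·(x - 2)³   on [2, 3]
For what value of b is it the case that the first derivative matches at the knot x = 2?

S_0'(x) = 8 + 14/3·(x + 1) + 0·(x + 1)², so S_0'(2) = 22. On the right, S_1'(2) = b, so b = 22.

22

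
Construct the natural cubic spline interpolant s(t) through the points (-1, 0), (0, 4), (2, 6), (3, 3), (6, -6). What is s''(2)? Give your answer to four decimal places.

With M_i denoting the second derivative at x_i, h_i = 1, 2, 1, 3, and Δ_i = (y_(i+1) − y_i)/h_i = 4, 1, -3, -3:
  1·M_0 + 6·M_1 + 2·M_2 = 6(Δ_1 - Δ_0) = -18
  2·M_1 + 6·M_2 + 1·M_3 = 6(Δ_2 - Δ_1) = -24
  1·M_2 + 8·M_3 + 3·M_4 = 6(Δ_3 - Δ_2) = 0
Natural end conditions: M_0 = M_4 = 0.
Solving the tridiagonal system: M_0 = 0, M_1 = -231/125, M_2 = -432/125, M_3 = 54/125, M_4 = 0.

-3.4560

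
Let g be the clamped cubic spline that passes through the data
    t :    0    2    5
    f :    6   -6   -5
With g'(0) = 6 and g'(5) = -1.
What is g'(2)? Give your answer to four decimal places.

Write M_i for g''(x_i). With h_i = 2, 3 and divided differences Δ_i = -6, 1/3, the continuity of g' gives the tridiagonal system
  2·M_0 + 10·M_1 + 3·M_2 = 6(Δ_1 - Δ_0) = 38
Clamped end conditions give two more equations: 2h_0·M_0 + h_0·M_1 = 6(Δ_0 - g'(0)) = -72 and h_1·M_1 + 2h_1·M_2 = 6(g'(5) - Δ_1) = -8.
Hence M_0 = -116/5, M_1 = 52/5, M_2 = -98/15.
On [2, 5], g'(t) = b_1 + 2c_1·(t - 2) + 3d_1·(t - 2)² with b_1 = Δ_1 - h_1(2M_1 + M_2)/6 = -34/5, c_1 = M_1/2 = 26/5, d_1 = (M_2 - M_1)/(6h_1) = -127/135. So g'(2) = -34/5.

-6.8000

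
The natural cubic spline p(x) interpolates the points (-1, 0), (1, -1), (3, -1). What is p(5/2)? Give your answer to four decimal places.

-1.0586

Let σ_i = p''(x_i). Step sizes h_i = 2, 2; slopes of the chords Δ_i = (y_(i+1) - y_i)/h_i = -1/2, 0.
  2·σ_0 + 8·σ_1 + 2·σ_2 = 6(Δ_1 - Δ_0) = 3
Natural end conditions: σ_0 = σ_2 = 0.
Forward elimination and back-substitution give σ_0 = 0, σ_1 = 3/8, σ_2 = 0.
On [1, 3], p(x) = -1 - 1/4·(x - 1) + 3/16·(x - 1)² - 1/32·(x - 1)³.
With (x - 1) = 3/2: p(5/2) = -271/256.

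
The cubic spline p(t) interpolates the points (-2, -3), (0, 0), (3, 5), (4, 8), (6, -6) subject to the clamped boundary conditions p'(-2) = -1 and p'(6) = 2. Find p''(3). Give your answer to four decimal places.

4.0539

With σ_i denoting the second derivative at x_i, h_i = 2, 3, 1, 2, and Δ_i = (y_(i+1) − y_i)/h_i = 3/2, 5/3, 3, -7:
  2·σ_0 + 10·σ_1 + 3·σ_2 = 6(Δ_1 - Δ_0) = 1
  3·σ_1 + 8·σ_2 + 1·σ_3 = 6(Δ_2 - Δ_1) = 8
  1·σ_2 + 6·σ_3 + 2·σ_4 = 6(Δ_3 - Δ_2) = -60
Clamped end conditions give two more equations: 2h_0·σ_0 + h_0·σ_1 = 6(Δ_0 - p'(-2)) = 15 and h_3·σ_3 + 2h_3·σ_4 = 6(p'(6) - Δ_3) = 54.
Forward elimination and back-substitution give σ_0 = 651/136, σ_1 = -141/68, σ_2 = 827/204, σ_3 = -3715/204, σ_4 = 9223/408.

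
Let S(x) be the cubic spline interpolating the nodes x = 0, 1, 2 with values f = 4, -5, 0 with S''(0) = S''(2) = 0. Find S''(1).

21

With σ_i denoting the second derivative at x_i, h_i = 1, 1, and Δ_i = (y_(i+1) − y_i)/h_i = -9, 5:
  1·σ_0 + 4·σ_1 + 1·σ_2 = 6(Δ_1 - Δ_0) = 84
Natural end conditions: σ_0 = σ_2 = 0.
Forward elimination and back-substitution give σ_0 = 0, σ_1 = 21, σ_2 = 0.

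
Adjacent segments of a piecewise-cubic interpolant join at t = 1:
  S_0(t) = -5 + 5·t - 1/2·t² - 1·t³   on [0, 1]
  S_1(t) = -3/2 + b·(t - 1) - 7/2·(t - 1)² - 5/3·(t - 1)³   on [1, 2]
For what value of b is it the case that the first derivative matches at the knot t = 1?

S_0'(t) = 5 - 1·t - 3·t², so S_0'(1) = 1. On the right, S_1'(1) = b, so b = 1.

1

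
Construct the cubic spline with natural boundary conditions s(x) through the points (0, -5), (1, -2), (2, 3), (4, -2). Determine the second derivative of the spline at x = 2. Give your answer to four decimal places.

-8.3478

Put m_i = s'' at the i-th knot. Here h = (1, 1, 2) and Δ = (3, 5, -5/2), so the interior equations h_(i-1)·m_(i-1) + 2(h_(i-1)+h_i)·m_i + h_i·m_(i+1) = 6(Δ_i − Δ_(i-1)) read
  1·m_0 + 4·m_1 + 1·m_2 = 6(Δ_1 - Δ_0) = 12
  1·m_1 + 6·m_2 + 2·m_3 = 6(Δ_2 - Δ_1) = -45
Natural end conditions: m_0 = m_3 = 0.
Forward elimination and back-substitution give m_0 = 0, m_1 = 117/23, m_2 = -192/23, m_3 = 0.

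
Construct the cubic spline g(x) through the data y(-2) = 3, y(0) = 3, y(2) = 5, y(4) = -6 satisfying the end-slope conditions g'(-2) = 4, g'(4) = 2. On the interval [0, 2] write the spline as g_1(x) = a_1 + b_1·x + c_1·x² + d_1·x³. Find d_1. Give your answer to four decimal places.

-1.3250

Write M_i for g''(x_i). With h_i = 2, 2, 2 and divided differences Δ_i = 0, 1, -11/2, the continuity of g' gives the tridiagonal system
  2·M_0 + 8·M_1 + 2·M_2 = 6(Δ_1 - Δ_0) = 6
  2·M_1 + 8·M_2 + 2·M_3 = 6(Δ_2 - Δ_1) = -39
Clamped end conditions give two more equations: 2h_0·M_0 + h_0·M_1 = 6(Δ_0 - g'(-2)) = -24 and h_2·M_2 + 2h_2·M_3 = 6(g'(4) - Δ_2) = 45.
Solving: M_0 = -263/30, M_1 = 83/15, M_2 = -311/30, M_3 = 493/30.
On [0, 2], with g_1(x) = a_1 + b_1·x + c_1·x² + d_1·x³: c_1 = M_1/2 = 83/30, d_1 = (M_2 - M_1)/(6h_1) = -53/40, b_1 = Δ_1 - h_1(2M_1 + M_2)/6 = 23/30.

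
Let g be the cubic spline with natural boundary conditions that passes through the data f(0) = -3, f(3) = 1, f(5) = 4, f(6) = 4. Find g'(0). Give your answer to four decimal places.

1.1190

With M_i denoting the second derivative at x_i, h_i = 3, 2, 1, and Δ_i = (y_(i+1) − y_i)/h_i = 4/3, 3/2, 0:
  3·M_0 + 10·M_1 + 2·M_2 = 6(Δ_1 - Δ_0) = 1
  2·M_1 + 6·M_2 + 1·M_3 = 6(Δ_2 - Δ_1) = -9
Natural end conditions: M_0 = M_3 = 0.
Forward elimination and back-substitution give M_0 = 0, M_1 = 3/7, M_2 = -23/14, M_3 = 0.
On [0, 3], g'(t) = b_0 + 2c_0·t + 3d_0·t² with b_0 = Δ_0 - h_0(2M_0 + M_1)/6 = 47/42, c_0 = M_0/2 = 0, d_0 = (M_1 - M_0)/(6h_0) = 1/42. So g'(0) = 47/42.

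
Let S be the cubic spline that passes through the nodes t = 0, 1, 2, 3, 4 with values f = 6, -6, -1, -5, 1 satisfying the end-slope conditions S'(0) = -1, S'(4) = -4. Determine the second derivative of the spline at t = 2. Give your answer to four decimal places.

Let m_i = S''(x_i). Step sizes h_i = 1, 1, 1, 1; slopes of the chords Δ_i = (y_(i+1) - y_i)/h_i = -12, 5, -4, 6.
  1·m_0 + 4·m_1 + 1·m_2 = 6(Δ_1 - Δ_0) = 102
  1·m_1 + 4·m_2 + 1·m_3 = 6(Δ_2 - Δ_1) = -54
  1·m_2 + 4·m_3 + 1·m_4 = 6(Δ_3 - Δ_2) = 60
Clamped end conditions give two more equations: 2h_0·m_0 + h_0·m_1 = 6(Δ_0 - S'(0)) = -66 and h_3·m_3 + 2h_3·m_4 = 6(S'(4) - Δ_3) = -60.
Forward elimination and back-substitution give m_0 = -801/14, m_1 = 339/7, m_2 = -69/2, m_3 = 249/7, m_4 = -669/14.

-34.5000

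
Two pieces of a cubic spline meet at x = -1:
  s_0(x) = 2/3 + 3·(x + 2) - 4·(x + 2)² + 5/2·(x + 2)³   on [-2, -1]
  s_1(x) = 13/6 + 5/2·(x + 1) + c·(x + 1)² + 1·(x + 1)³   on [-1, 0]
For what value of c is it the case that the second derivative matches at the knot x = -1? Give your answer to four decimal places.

3.5000

s_0''(x) = -8 + 15·(x + 2), so s_0''(-1) = 7. On the right, s_1''(-1) = 2c, so c = 7/2.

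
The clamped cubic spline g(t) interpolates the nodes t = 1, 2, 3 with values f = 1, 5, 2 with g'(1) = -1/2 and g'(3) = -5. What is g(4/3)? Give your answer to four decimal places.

1.8056

Put σ_i = g'' at the i-th knot. Here h = (1, 1) and Δ = (4, -3), so the interior equations h_(i-1)·σ_(i-1) + 2(h_(i-1)+h_i)·σ_i + h_i·σ_(i+1) = 6(Δ_i − Δ_(i-1)) read
  1·σ_0 + 4·σ_1 + 1·σ_2 = 6(Δ_1 - Δ_0) = -42
Clamped end conditions give two more equations: 2h_0·σ_0 + h_0·σ_1 = 6(Δ_0 - g'(1)) = 27 and h_1·σ_1 + 2h_1·σ_2 = 6(g'(3) - Δ_1) = -12.
Forward elimination and back-substitution give σ_0 = 87/4, σ_1 = -33/2, σ_2 = 9/4.
On [1, 2], g(t) = 1 - 1/2·(t - 1) + 87/8·(t - 1)² - 51/8·(t - 1)³.
With (t - 1) = 1/3: g(4/3) = 65/36.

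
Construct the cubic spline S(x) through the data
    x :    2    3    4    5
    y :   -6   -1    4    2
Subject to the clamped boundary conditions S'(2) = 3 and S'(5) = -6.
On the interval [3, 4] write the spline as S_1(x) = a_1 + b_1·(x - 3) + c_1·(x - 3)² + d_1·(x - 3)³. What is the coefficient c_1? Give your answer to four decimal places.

0.4000

Let M_i = S''(x_i). Step sizes h_i = 1, 1, 1; slopes of the chords Δ_i = (y_(i+1) - y_i)/h_i = 5, 5, -2.
  1·M_0 + 4·M_1 + 1·M_2 = 6(Δ_1 - Δ_0) = 0
  1·M_1 + 4·M_2 + 1·M_3 = 6(Δ_2 - Δ_1) = -42
Clamped end conditions give two more equations: 2h_0·M_0 + h_0·M_1 = 6(Δ_0 - S'(2)) = 12 and h_2·M_2 + 2h_2·M_3 = 6(S'(5) - Δ_2) = -24.
Solving the tridiagonal system: M_0 = 28/5, M_1 = 4/5, M_2 = -44/5, M_3 = -38/5.
On [3, 4], with S_1(x) = a_1 + b_1·(x - 3) + c_1·(x - 3)² + d_1·(x - 3)³: c_1 = M_1/2 = 2/5, d_1 = (M_2 - M_1)/(6h_1) = -8/5, b_1 = Δ_1 - h_1(2M_1 + M_2)/6 = 31/5.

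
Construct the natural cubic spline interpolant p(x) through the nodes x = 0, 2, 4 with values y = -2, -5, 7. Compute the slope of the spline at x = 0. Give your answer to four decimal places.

-3.3750

Let M_i = p''(x_i). Step sizes h_i = 2, 2; slopes of the chords Δ_i = (y_(i+1) - y_i)/h_i = -3/2, 6.
  2·M_0 + 8·M_1 + 2·M_2 = 6(Δ_1 - Δ_0) = 45
Natural end conditions: M_0 = M_2 = 0.
Solving: M_0 = 0, M_1 = 45/8, M_2 = 0.
On [0, 2], p'(x) = b_0 + 2c_0·x + 3d_0·x² with b_0 = Δ_0 - h_0(2M_0 + M_1)/6 = -27/8, c_0 = M_0/2 = 0, d_0 = (M_1 - M_0)/(6h_0) = 15/32. So p'(0) = -27/8.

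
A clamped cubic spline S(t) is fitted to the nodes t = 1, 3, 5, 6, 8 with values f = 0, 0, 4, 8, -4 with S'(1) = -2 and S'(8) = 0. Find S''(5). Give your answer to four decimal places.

4.9508

Put M_i = S'' at the i-th knot. Here h = (2, 2, 1, 2) and Δ = (0, 2, 4, -6), so the interior equations h_(i-1)·M_(i-1) + 2(h_(i-1)+h_i)·M_i + h_i·M_(i+1) = 6(Δ_i − Δ_(i-1)) read
  2·M_0 + 8·M_1 + 2·M_2 = 6(Δ_1 - Δ_0) = 12
  2·M_1 + 6·M_2 + 1·M_3 = 6(Δ_2 - Δ_1) = 12
  1·M_2 + 6·M_3 + 2·M_4 = 6(Δ_3 - Δ_2) = -60
Clamped end conditions give two more equations: 2h_0·M_0 + h_0·M_1 = 6(Δ_0 - S'(1)) = 12 and h_3·M_3 + 2h_3·M_4 = 6(S'(8) - Δ_3) = 36.
Solving the tridiagonal system: M_0 = 200/61, M_1 = -34/61, M_2 = 302/61, M_3 = -1012/61, M_4 = 1055/61.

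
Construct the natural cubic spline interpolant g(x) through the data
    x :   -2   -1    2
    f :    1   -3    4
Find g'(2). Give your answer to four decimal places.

4.7083

With M_i denoting the second derivative at x_i, h_i = 1, 3, and Δ_i = (y_(i+1) − y_i)/h_i = -4, 7/3:
  1·M_0 + 8·M_1 + 3·M_2 = 6(Δ_1 - Δ_0) = 38
Natural end conditions: M_0 = M_2 = 0.
Forward elimination and back-substitution give M_0 = 0, M_1 = 19/4, M_2 = 0.
On [-1, 2], g'(x) = b_1 + 2c_1·(x + 1) + 3d_1·(x + 1)² with b_1 = Δ_1 - h_1(2M_1 + M_2)/6 = -29/12, c_1 = M_1/2 = 19/8, d_1 = (M_2 - M_1)/(6h_1) = -19/72. So g'(2) = 113/24.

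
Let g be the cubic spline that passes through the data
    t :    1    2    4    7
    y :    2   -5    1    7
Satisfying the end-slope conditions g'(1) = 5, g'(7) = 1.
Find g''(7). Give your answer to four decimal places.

Write m_i for g''(x_i). With h_i = 1, 2, 3 and divided differences Δ_i = -7, 3, 2, the continuity of g' gives the tridiagonal system
  1·m_0 + 6·m_1 + 2·m_2 = 6(Δ_1 - Δ_0) = 60
  2·m_1 + 10·m_2 + 3·m_3 = 6(Δ_2 - Δ_1) = -6
Clamped end conditions give two more equations: 2h_0·m_0 + h_0·m_1 = 6(Δ_0 - g'(1)) = -72 and h_2·m_2 + 2h_2·m_3 = 6(g'(7) - Δ_2) = -6.
Forward elimination and back-substitution give m_0 = -2600/57, m_1 = 1096/57, m_2 = -278/57, m_3 = 82/57.

1.4386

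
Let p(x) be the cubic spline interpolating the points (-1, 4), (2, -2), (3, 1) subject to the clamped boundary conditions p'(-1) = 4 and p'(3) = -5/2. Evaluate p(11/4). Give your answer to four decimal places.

1.0264

Put M_i = p'' at the i-th knot. Here h = (3, 1) and Δ = (-2, 3), so the interior equations h_(i-1)·M_(i-1) + 2(h_(i-1)+h_i)·M_i + h_i·M_(i+1) = 6(Δ_i − Δ_(i-1)) read
  3·M_0 + 8·M_1 + 1·M_2 = 6(Δ_1 - Δ_0) = 30
Clamped end conditions give two more equations: 2h_0·M_0 + h_0·M_1 = 6(Δ_0 - p'(-1)) = -36 and h_1·M_1 + 2h_1·M_2 = 6(p'(3) - Δ_1) = -33.
Solving: M_0 = -91/8, M_1 = 43/4, M_2 = -175/8.
On [2, 3], p(x) = -2 + 49/16·(x - 2) + 43/8·(x - 2)² - 87/16·(x - 2)³.
With (x - 2) = 3/4: p(11/4) = 1051/1024.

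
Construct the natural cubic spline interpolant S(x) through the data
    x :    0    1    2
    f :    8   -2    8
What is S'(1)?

With m_i denoting the second derivative at x_i, h_i = 1, 1, and Δ_i = (y_(i+1) − y_i)/h_i = -10, 10:
  1·m_0 + 4·m_1 + 1·m_2 = 6(Δ_1 - Δ_0) = 120
Natural end conditions: m_0 = m_2 = 0.
Forward elimination and back-substitution give m_0 = 0, m_1 = 30, m_2 = 0.
On [1, 2], S'(x) = b_1 + 2c_1·(x - 1) + 3d_1·(x - 1)² with b_1 = Δ_1 - h_1(2m_1 + m_2)/6 = 0, c_1 = m_1/2 = 15, d_1 = (m_2 - m_1)/(6h_1) = -5. So S'(1) = 0.

0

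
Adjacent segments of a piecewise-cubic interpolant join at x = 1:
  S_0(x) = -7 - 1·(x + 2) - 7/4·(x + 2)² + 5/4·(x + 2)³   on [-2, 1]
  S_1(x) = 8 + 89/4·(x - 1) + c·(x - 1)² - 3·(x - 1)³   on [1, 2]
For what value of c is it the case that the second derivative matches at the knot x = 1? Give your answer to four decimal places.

S_0''(x) = -7/2 + 15/2·(x + 2), so S_0''(1) = 19. On the right, S_1''(1) = 2c, so c = 19/2.

9.5000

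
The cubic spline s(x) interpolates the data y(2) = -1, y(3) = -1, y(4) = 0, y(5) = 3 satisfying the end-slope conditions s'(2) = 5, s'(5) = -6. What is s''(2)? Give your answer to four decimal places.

With σ_i denoting the second derivative at x_i, h_i = 1, 1, 1, and Δ_i = (y_(i+1) − y_i)/h_i = 0, 1, 3:
  1·σ_0 + 4·σ_1 + 1·σ_2 = 6(Δ_1 - Δ_0) = 6
  1·σ_1 + 4·σ_2 + 1·σ_3 = 6(Δ_2 - Δ_1) = 12
Clamped end conditions give two more equations: 2h_0·σ_0 + h_0·σ_1 = 6(Δ_0 - s'(2)) = -30 and h_2·σ_2 + 2h_2·σ_3 = 6(s'(5) - Δ_2) = -54.
Hence σ_0 = -248/15, σ_1 = 46/15, σ_2 = 154/15, σ_3 = -482/15.

-16.5333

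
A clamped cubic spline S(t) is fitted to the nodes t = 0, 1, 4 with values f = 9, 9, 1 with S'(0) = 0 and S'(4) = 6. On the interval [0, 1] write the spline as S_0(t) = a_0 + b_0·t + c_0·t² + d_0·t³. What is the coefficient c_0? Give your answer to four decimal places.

1.7500

With M_i denoting the second derivative at x_i, h_i = 1, 3, and Δ_i = (y_(i+1) − y_i)/h_i = 0, -8/3:
  1·M_0 + 8·M_1 + 3·M_2 = 6(Δ_1 - Δ_0) = -16
Clamped end conditions give two more equations: 2h_0·M_0 + h_0·M_1 = 6(Δ_0 - S'(0)) = 0 and h_1·M_1 + 2h_1·M_2 = 6(S'(4) - Δ_1) = 52.
Hence M_0 = 7/2, M_1 = -7, M_2 = 73/6.
On [0, 1], with S_0(t) = a_0 + b_0·t + c_0·t² + d_0·t³: c_0 = M_0/2 = 7/4, d_0 = (M_1 - M_0)/(6h_0) = -7/4, b_0 = Δ_0 - h_0(2M_0 + M_1)/6 = 0.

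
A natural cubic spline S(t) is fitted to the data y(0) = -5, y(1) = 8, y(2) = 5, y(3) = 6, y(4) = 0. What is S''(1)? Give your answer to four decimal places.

-28.1786

Put m_i = S'' at the i-th knot. Here h = (1, 1, 1, 1) and Δ = (13, -3, 1, -6), so the interior equations h_(i-1)·m_(i-1) + 2(h_(i-1)+h_i)·m_i + h_i·m_(i+1) = 6(Δ_i − Δ_(i-1)) read
  1·m_0 + 4·m_1 + 1·m_2 = 6(Δ_1 - Δ_0) = -96
  1·m_1 + 4·m_2 + 1·m_3 = 6(Δ_2 - Δ_1) = 24
  1·m_2 + 4·m_3 + 1·m_4 = 6(Δ_3 - Δ_2) = -42
Natural end conditions: m_0 = m_4 = 0.
Solving: m_0 = 0, m_1 = -789/28, m_2 = 117/7, m_3 = -411/28, m_4 = 0.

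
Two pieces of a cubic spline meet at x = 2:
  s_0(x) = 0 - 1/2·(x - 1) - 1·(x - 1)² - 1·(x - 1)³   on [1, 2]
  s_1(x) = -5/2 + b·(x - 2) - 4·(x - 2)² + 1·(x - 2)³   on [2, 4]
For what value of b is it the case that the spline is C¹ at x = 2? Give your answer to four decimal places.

s_0'(x) = -1/2 - 2·(x - 1) - 3·(x - 1)², so s_0'(2) = -11/2. On the right, s_1'(2) = b, so b = -11/2.

-5.5000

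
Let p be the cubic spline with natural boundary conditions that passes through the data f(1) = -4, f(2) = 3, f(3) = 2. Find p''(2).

With M_i denoting the second derivative at x_i, h_i = 1, 1, and Δ_i = (y_(i+1) − y_i)/h_i = 7, -1:
  1·M_0 + 4·M_1 + 1·M_2 = 6(Δ_1 - Δ_0) = -48
Natural end conditions: M_0 = M_2 = 0.
Solving: M_0 = 0, M_1 = -12, M_2 = 0.

-12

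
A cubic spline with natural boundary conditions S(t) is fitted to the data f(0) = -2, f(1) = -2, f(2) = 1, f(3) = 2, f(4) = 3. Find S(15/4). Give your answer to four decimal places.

Let M_i = S''(x_i). Step sizes h_i = 1, 1, 1, 1; slopes of the chords Δ_i = (y_(i+1) - y_i)/h_i = 0, 3, 1, 1.
  1·M_0 + 4·M_1 + 1·M_2 = 6(Δ_1 - Δ_0) = 18
  1·M_1 + 4·M_2 + 1·M_3 = 6(Δ_2 - Δ_1) = -12
  1·M_2 + 4·M_3 + 1·M_4 = 6(Δ_3 - Δ_2) = 0
Natural end conditions: M_0 = M_4 = 0.
Forward elimination and back-substitution give M_0 = 0, M_1 = 159/28, M_2 = -33/7, M_3 = 33/28, M_4 = 0.
On [3, 4], S(t) = 2 + 17/28·(t - 3) + 33/56·(t - 3)² - 11/56·(t - 3)³.
With (t - 3) = 3/4: S(15/4) = 9691/3584.

2.7040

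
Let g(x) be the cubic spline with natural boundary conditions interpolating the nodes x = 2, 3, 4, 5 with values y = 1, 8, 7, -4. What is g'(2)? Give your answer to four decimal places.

Write M_i for g''(x_i). With h_i = 1, 1, 1 and divided differences Δ_i = 7, -1, -11, the continuity of g' gives the tridiagonal system
  1·M_0 + 4·M_1 + 1·M_2 = 6(Δ_1 - Δ_0) = -48
  1·M_1 + 4·M_2 + 1·M_3 = 6(Δ_2 - Δ_1) = -60
Natural end conditions: M_0 = M_3 = 0.
Solving: M_0 = 0, M_1 = -44/5, M_2 = -64/5, M_3 = 0.
On [2, 3], g'(x) = b_0 + 2c_0·(x - 2) + 3d_0·(x - 2)² with b_0 = Δ_0 - h_0(2M_0 + M_1)/6 = 127/15, c_0 = M_0/2 = 0, d_0 = (M_1 - M_0)/(6h_0) = -22/15. So g'(2) = 127/15.

8.4667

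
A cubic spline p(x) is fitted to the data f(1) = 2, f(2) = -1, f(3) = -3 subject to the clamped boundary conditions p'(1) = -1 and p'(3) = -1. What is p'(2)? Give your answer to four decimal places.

Put M_i = p'' at the i-th knot. Here h = (1, 1) and Δ = (-3, -2), so the interior equations h_(i-1)·M_(i-1) + 2(h_(i-1)+h_i)·M_i + h_i·M_(i+1) = 6(Δ_i − Δ_(i-1)) read
  1·M_0 + 4·M_1 + 1·M_2 = 6(Δ_1 - Δ_0) = 6
Clamped end conditions give two more equations: 2h_0·M_0 + h_0·M_1 = 6(Δ_0 - p'(1)) = -12 and h_1·M_1 + 2h_1·M_2 = 6(p'(3) - Δ_1) = 6.
Solving: M_0 = -15/2, M_1 = 3, M_2 = 3/2.
On [2, 3], p'(x) = b_1 + 2c_1·(x - 2) + 3d_1·(x - 2)² with b_1 = Δ_1 - h_1(2M_1 + M_2)/6 = -13/4, c_1 = M_1/2 = 3/2, d_1 = (M_2 - M_1)/(6h_1) = -1/4. So p'(2) = -13/4.

-3.2500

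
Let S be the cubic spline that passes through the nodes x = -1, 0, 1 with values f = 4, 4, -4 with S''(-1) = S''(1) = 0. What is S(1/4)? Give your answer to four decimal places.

Put M_i = S'' at the i-th knot. Here h = (1, 1) and Δ = (0, -8), so the interior equations h_(i-1)·M_(i-1) + 2(h_(i-1)+h_i)·M_i + h_i·M_(i+1) = 6(Δ_i − Δ_(i-1)) read
  1·M_0 + 4·M_1 + 1·M_2 = 6(Δ_1 - Δ_0) = -48
Natural end conditions: M_0 = M_2 = 0.
Solving the tridiagonal system: M_0 = 0, M_1 = -12, M_2 = 0.
On [0, 1], S(x) = 4 - 4·x - 6·x² + 2·x³.
With x = 1/4: S(1/4) = 85/32.

2.6563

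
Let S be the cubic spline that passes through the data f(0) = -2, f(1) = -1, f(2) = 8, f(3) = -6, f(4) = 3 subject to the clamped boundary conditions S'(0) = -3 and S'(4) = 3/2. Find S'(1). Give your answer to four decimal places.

9.6161

With σ_i denoting the second derivative at x_i, h_i = 1, 1, 1, 1, and Δ_i = (y_(i+1) − y_i)/h_i = 1, 9, -14, 9:
  1·σ_0 + 4·σ_1 + 1·σ_2 = 6(Δ_1 - Δ_0) = 48
  1·σ_1 + 4·σ_2 + 1·σ_3 = 6(Δ_2 - Δ_1) = -138
  1·σ_2 + 4·σ_3 + 1·σ_4 = 6(Δ_3 - Δ_2) = 138
Clamped end conditions give two more equations: 2h_0·σ_0 + h_0·σ_1 = 6(Δ_0 - S'(0)) = 24 and h_3·σ_3 + 2h_3·σ_4 = 6(S'(4) - Δ_3) = -45.
Solving: σ_0 = -69/56, σ_1 = 741/28, σ_2 = -453/8, σ_3 = 1737/28, σ_4 = -2997/56.
On [1, 2], S'(x) = b_1 + 2c_1·(x - 1) + 3d_1·(x - 1)² with b_1 = Δ_1 - h_1(2σ_1 + σ_2)/6 = 1077/112, c_1 = σ_1/2 = 741/56, d_1 = (σ_2 - σ_1)/(6h_1) = -1551/112. So S'(1) = 1077/112.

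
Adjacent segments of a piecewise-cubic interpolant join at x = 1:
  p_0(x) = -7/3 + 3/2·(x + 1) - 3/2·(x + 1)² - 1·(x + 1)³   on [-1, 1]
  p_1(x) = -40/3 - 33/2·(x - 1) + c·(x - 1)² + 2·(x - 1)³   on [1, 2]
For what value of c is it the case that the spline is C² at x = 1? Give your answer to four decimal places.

p_0''(x) = -3 - 6·(x + 1), so p_0''(1) = -15. On the right, p_1''(1) = 2c, so c = -15/2.

-7.5000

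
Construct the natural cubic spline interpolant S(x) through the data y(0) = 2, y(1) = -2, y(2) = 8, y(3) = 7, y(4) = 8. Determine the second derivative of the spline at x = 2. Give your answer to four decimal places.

Put M_i = S'' at the i-th knot. Here h = (1, 1, 1, 1) and Δ = (-4, 10, -1, 1), so the interior equations h_(i-1)·M_(i-1) + 2(h_(i-1)+h_i)·M_i + h_i·M_(i+1) = 6(Δ_i − Δ_(i-1)) read
  1·M_0 + 4·M_1 + 1·M_2 = 6(Δ_1 - Δ_0) = 84
  1·M_1 + 4·M_2 + 1·M_3 = 6(Δ_2 - Δ_1) = -66
  1·M_2 + 4·M_3 + 1·M_4 = 6(Δ_3 - Δ_2) = 12
Natural end conditions: M_0 = M_4 = 0.
Forward elimination and back-substitution give M_0 = 0, M_1 = 192/7, M_2 = -180/7, M_3 = 66/7, M_4 = 0.

-25.7143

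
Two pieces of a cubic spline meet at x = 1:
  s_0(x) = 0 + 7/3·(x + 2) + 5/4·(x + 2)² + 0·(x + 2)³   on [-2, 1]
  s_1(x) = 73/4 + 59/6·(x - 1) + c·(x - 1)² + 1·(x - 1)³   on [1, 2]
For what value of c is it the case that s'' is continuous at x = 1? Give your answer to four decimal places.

1.2500

s_0''(x) = 5/2 + 0·(x + 2), so s_0''(1) = 5/2. On the right, s_1''(1) = 2c, so c = 5/4.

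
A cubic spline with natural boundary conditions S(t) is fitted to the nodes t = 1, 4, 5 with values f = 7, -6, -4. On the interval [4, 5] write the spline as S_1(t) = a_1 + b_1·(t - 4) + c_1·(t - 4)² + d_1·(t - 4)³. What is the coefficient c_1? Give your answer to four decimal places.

2.3750

Write m_i for S''(x_i). With h_i = 3, 1 and divided differences Δ_i = -13/3, 2, the continuity of S' gives the tridiagonal system
  3·m_0 + 8·m_1 + 1·m_2 = 6(Δ_1 - Δ_0) = 38
Natural end conditions: m_0 = m_2 = 0.
Hence m_0 = 0, m_1 = 19/4, m_2 = 0.
On [4, 5], with S_1(t) = a_1 + b_1·(t - 4) + c_1·(t - 4)² + d_1·(t - 4)³: c_1 = m_1/2 = 19/8, d_1 = (m_2 - m_1)/(6h_1) = -19/24, b_1 = Δ_1 - h_1(2m_1 + m_2)/6 = 5/12.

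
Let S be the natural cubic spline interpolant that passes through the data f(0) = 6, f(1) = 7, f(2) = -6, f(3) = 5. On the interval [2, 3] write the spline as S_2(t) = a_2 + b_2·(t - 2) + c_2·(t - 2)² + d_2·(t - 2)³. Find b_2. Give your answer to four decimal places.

-3.6667

Let σ_i = S''(x_i). Step sizes h_i = 1, 1, 1; slopes of the chords Δ_i = (y_(i+1) - y_i)/h_i = 1, -13, 11.
  1·σ_0 + 4·σ_1 + 1·σ_2 = 6(Δ_1 - Δ_0) = -84
  1·σ_1 + 4·σ_2 + 1·σ_3 = 6(Δ_2 - Δ_1) = 144
Natural end conditions: σ_0 = σ_3 = 0.
Solving: σ_0 = 0, σ_1 = -32, σ_2 = 44, σ_3 = 0.
On [2, 3], with S_2(t) = a_2 + b_2·(t - 2) + c_2·(t - 2)² + d_2·(t - 2)³: c_2 = σ_2/2 = 22, d_2 = (σ_3 - σ_2)/(6h_2) = -22/3, b_2 = Δ_2 - h_2(2σ_2 + σ_3)/6 = -11/3.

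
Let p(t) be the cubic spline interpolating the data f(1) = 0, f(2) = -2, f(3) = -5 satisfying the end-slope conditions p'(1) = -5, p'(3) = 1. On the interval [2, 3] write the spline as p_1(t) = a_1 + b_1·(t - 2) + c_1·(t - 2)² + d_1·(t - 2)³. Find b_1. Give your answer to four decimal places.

Let m_i = p''(x_i). Step sizes h_i = 1, 1; slopes of the chords Δ_i = (y_(i+1) - y_i)/h_i = -2, -3.
  1·m_0 + 4·m_1 + 1·m_2 = 6(Δ_1 - Δ_0) = -6
Clamped end conditions give two more equations: 2h_0·m_0 + h_0·m_1 = 6(Δ_0 - p'(1)) = 18 and h_1·m_1 + 2h_1·m_2 = 6(p'(3) - Δ_1) = 24.
Hence m_0 = 27/2, m_1 = -9, m_2 = 33/2.
On [2, 3], with p_1(t) = a_1 + b_1·(t - 2) + c_1·(t - 2)² + d_1·(t - 2)³: c_1 = m_1/2 = -9/2, d_1 = (m_2 - m_1)/(6h_1) = 17/4, b_1 = Δ_1 - h_1(2m_1 + m_2)/6 = -11/4.

-2.7500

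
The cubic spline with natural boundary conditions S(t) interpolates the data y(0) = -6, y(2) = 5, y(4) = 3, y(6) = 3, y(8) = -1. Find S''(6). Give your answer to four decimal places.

-2.1696

Write σ_i for S''(x_i). With h_i = 2, 2, 2, 2 and divided differences Δ_i = 11/2, -1, 0, -2, the continuity of S' gives the tridiagonal system
  2·σ_0 + 8·σ_1 + 2·σ_2 = 6(Δ_1 - Δ_0) = -39
  2·σ_1 + 8·σ_2 + 2·σ_3 = 6(Δ_2 - Δ_1) = 6
  2·σ_2 + 8·σ_3 + 2·σ_4 = 6(Δ_3 - Δ_2) = -12
Natural end conditions: σ_0 = σ_4 = 0.
Hence σ_0 = 0, σ_1 = -621/112, σ_2 = 75/28, σ_3 = -243/112, σ_4 = 0.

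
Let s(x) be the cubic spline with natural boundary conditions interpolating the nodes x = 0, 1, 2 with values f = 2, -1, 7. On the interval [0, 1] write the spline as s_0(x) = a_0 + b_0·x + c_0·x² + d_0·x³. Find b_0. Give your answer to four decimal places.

-5.7500

Write m_i for s''(x_i). With h_i = 1, 1 and divided differences Δ_i = -3, 8, the continuity of s' gives the tridiagonal system
  1·m_0 + 4·m_1 + 1·m_2 = 6(Δ_1 - Δ_0) = 66
Natural end conditions: m_0 = m_2 = 0.
Solving: m_0 = 0, m_1 = 33/2, m_2 = 0.
On [0, 1], with s_0(x) = a_0 + b_0·x + c_0·x² + d_0·x³: c_0 = m_0/2 = 0, d_0 = (m_1 - m_0)/(6h_0) = 11/4, b_0 = Δ_0 - h_0(2m_0 + m_1)/6 = -23/4.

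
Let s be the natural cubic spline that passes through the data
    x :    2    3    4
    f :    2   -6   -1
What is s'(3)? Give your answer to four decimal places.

Put m_i = s'' at the i-th knot. Here h = (1, 1) and Δ = (-8, 5), so the interior equations h_(i-1)·m_(i-1) + 2(h_(i-1)+h_i)·m_i + h_i·m_(i+1) = 6(Δ_i − Δ_(i-1)) read
  1·m_0 + 4·m_1 + 1·m_2 = 6(Δ_1 - Δ_0) = 78
Natural end conditions: m_0 = m_2 = 0.
Hence m_0 = 0, m_1 = 39/2, m_2 = 0.
On [3, 4], s'(x) = b_1 + 2c_1·(x - 3) + 3d_1·(x - 3)² with b_1 = Δ_1 - h_1(2m_1 + m_2)/6 = -3/2, c_1 = m_1/2 = 39/4, d_1 = (m_2 - m_1)/(6h_1) = -13/4. So s'(3) = -3/2.

-1.5000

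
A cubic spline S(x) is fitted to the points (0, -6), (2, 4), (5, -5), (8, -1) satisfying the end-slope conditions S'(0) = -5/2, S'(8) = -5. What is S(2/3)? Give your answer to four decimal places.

Write M_i for S''(x_i). With h_i = 2, 3, 3 and divided differences Δ_i = 5, -3, 4/3, the continuity of S' gives the tridiagonal system
  2·M_0 + 10·M_1 + 3·M_2 = 6(Δ_1 - Δ_0) = -48
  3·M_1 + 12·M_2 + 3·M_3 = 6(Δ_2 - Δ_1) = 26
Clamped end conditions give two more equations: 2h_0·M_0 + h_0·M_1 = 6(Δ_0 - S'(0)) = 45 and h_2·M_2 + 2h_2·M_3 = 6(S'(8) - Δ_2) = -38.
Solving the tridiagonal system: M_0 = 311/19, M_1 = -389/38, M_2 = 137/19, M_3 = -1133/114.
On [0, 2], S(x) = -6 - 5/2·x + 311/38·x² - 337/152·x³.
With x = 2/3: S(2/3) = -2404/513.

-4.6862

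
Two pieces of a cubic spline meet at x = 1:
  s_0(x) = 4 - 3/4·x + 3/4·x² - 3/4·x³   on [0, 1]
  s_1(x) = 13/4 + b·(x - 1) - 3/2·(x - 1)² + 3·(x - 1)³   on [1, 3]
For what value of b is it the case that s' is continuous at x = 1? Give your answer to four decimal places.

-1.5000

s_0'(x) = -3/4 + 3/2·x - 9/4·x², so s_0'(1) = -3/2. On the right, s_1'(1) = b, so b = -3/2.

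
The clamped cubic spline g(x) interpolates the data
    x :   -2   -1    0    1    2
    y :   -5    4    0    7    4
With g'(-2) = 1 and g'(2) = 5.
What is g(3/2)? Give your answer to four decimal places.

Write M_i for g''(x_i). With h_i = 1, 1, 1, 1 and divided differences Δ_i = 9, -4, 7, -3, the continuity of g' gives the tridiagonal system
  1·M_0 + 4·M_1 + 1·M_2 = 6(Δ_1 - Δ_0) = -78
  1·M_1 + 4·M_2 + 1·M_3 = 6(Δ_2 - Δ_1) = 66
  1·M_2 + 4·M_3 + 1·M_4 = 6(Δ_3 - Δ_2) = -60
Clamped end conditions give two more equations: 2h_0·M_0 + h_0·M_1 = 6(Δ_0 - g'(-2)) = 48 and h_3·M_3 + 2h_3·M_4 = 6(g'(2) - Δ_3) = 48.
Forward elimination and back-substitution give M_0 = 1219/28, M_1 = -547/14, M_2 = 139/4, M_3 = -475/14, M_4 = 1147/28.
On [1, 2], g(x) = 7 + 83/56·(x - 1) - 475/28·(x - 1)² + 699/56·(x - 1)³.
With (x - 1) = 1/2: g(3/2) = 2267/448.

5.0603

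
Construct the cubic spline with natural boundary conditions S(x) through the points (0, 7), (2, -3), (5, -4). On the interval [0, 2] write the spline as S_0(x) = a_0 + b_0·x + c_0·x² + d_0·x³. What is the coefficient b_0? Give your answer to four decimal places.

-5.9333

Put M_i = S'' at the i-th knot. Here h = (2, 3) and Δ = (-5, -1/3), so the interior equations h_(i-1)·M_(i-1) + 2(h_(i-1)+h_i)·M_i + h_i·M_(i+1) = 6(Δ_i − Δ_(i-1)) read
  2·M_0 + 10·M_1 + 3·M_2 = 6(Δ_1 - Δ_0) = 28
Natural end conditions: M_0 = M_2 = 0.
Forward elimination and back-substitution give M_0 = 0, M_1 = 14/5, M_2 = 0.
On [0, 2], with S_0(x) = a_0 + b_0·x + c_0·x² + d_0·x³: c_0 = M_0/2 = 0, d_0 = (M_1 - M_0)/(6h_0) = 7/30, b_0 = Δ_0 - h_0(2M_0 + M_1)/6 = -89/15.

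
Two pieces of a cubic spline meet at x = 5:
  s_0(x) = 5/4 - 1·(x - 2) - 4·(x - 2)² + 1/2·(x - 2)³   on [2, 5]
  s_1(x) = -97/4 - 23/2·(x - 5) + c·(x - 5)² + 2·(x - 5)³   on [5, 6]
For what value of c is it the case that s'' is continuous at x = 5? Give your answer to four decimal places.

s_0''(x) = -8 + 3·(x - 2), so s_0''(5) = 1. On the right, s_1''(5) = 2c, so c = 1/2.

0.5000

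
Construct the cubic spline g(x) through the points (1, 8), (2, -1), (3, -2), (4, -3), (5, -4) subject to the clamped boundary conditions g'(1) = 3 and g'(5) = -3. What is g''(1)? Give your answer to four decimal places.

Write M_i for g''(x_i). With h_i = 1, 1, 1, 1 and divided differences Δ_i = -9, -1, -1, -1, the continuity of g' gives the tridiagonal system
  1·M_0 + 4·M_1 + 1·M_2 = 6(Δ_1 - Δ_0) = 48
  1·M_1 + 4·M_2 + 1·M_3 = 6(Δ_2 - Δ_1) = 0
  1·M_2 + 4·M_3 + 1·M_4 = 6(Δ_3 - Δ_2) = 0
Clamped end conditions give two more equations: 2h_0·M_0 + h_0·M_1 = 6(Δ_0 - g'(1)) = -72 and h_3·M_3 + 2h_3·M_4 = 6(g'(5) - Δ_3) = -12.
Hence M_0 = -687/14, M_1 = 183/7, M_2 = -15/2, M_3 = 27/7, M_4 = -111/14.

-49.0714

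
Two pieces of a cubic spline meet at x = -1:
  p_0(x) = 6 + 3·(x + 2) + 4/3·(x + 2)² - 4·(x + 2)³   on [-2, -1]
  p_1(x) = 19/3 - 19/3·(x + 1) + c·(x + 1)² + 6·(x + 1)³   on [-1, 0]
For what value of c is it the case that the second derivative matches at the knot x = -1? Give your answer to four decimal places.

p_0''(x) = 8/3 - 24·(x + 2), so p_0''(-1) = -64/3. On the right, p_1''(-1) = 2c, so c = -32/3.

-10.6667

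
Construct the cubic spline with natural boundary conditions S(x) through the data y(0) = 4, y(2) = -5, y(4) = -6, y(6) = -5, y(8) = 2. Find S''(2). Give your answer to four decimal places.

3.1607

Let M_i = S''(x_i). Step sizes h_i = 2, 2, 2, 2; slopes of the chords Δ_i = (y_(i+1) - y_i)/h_i = -9/2, -1/2, 1/2, 7/2.
  2·M_0 + 8·M_1 + 2·M_2 = 6(Δ_1 - Δ_0) = 24
  2·M_1 + 8·M_2 + 2·M_3 = 6(Δ_2 - Δ_1) = 6
  2·M_2 + 8·M_3 + 2·M_4 = 6(Δ_3 - Δ_2) = 18
Natural end conditions: M_0 = M_4 = 0.
Forward elimination and back-substitution give M_0 = 0, M_1 = 177/56, M_2 = -9/14, M_3 = 135/56, M_4 = 0.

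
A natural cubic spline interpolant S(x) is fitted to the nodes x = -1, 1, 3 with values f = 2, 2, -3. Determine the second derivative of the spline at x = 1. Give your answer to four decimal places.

-1.8750

With M_i denoting the second derivative at x_i, h_i = 2, 2, and Δ_i = (y_(i+1) − y_i)/h_i = 0, -5/2:
  2·M_0 + 8·M_1 + 2·M_2 = 6(Δ_1 - Δ_0) = -15
Natural end conditions: M_0 = M_2 = 0.
Hence M_0 = 0, M_1 = -15/8, M_2 = 0.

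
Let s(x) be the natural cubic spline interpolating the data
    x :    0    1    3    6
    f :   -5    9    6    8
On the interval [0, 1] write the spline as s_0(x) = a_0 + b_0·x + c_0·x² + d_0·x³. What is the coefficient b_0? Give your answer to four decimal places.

16.8452

With σ_i denoting the second derivative at x_i, h_i = 1, 2, 3, and Δ_i = (y_(i+1) − y_i)/h_i = 14, -3/2, 2/3:
  1·σ_0 + 6·σ_1 + 2·σ_2 = 6(Δ_1 - Δ_0) = -93
  2·σ_1 + 10·σ_2 + 3·σ_3 = 6(Δ_2 - Δ_1) = 13
Natural end conditions: σ_0 = σ_3 = 0.
Solving: σ_0 = 0, σ_1 = -239/14, σ_2 = 33/7, σ_3 = 0.
On [0, 1], with s_0(x) = a_0 + b_0·x + c_0·x² + d_0·x³: c_0 = σ_0/2 = 0, d_0 = (σ_1 - σ_0)/(6h_0) = -239/84, b_0 = Δ_0 - h_0(2σ_0 + σ_1)/6 = 1415/84.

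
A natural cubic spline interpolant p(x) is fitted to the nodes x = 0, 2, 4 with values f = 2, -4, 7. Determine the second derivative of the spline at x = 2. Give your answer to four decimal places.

6.3750

Write σ_i for p''(x_i). With h_i = 2, 2 and divided differences Δ_i = -3, 11/2, the continuity of p' gives the tridiagonal system
  2·σ_0 + 8·σ_1 + 2·σ_2 = 6(Δ_1 - Δ_0) = 51
Natural end conditions: σ_0 = σ_2 = 0.
Solving the tridiagonal system: σ_0 = 0, σ_1 = 51/8, σ_2 = 0.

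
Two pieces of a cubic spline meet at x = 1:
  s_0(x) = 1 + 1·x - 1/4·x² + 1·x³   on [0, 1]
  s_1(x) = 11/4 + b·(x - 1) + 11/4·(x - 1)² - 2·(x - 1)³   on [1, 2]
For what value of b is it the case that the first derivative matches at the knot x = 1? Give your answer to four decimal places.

s_0'(x) = 1 - 1/2·x + 3·x², so s_0'(1) = 7/2. On the right, s_1'(1) = b, so b = 7/2.

3.5000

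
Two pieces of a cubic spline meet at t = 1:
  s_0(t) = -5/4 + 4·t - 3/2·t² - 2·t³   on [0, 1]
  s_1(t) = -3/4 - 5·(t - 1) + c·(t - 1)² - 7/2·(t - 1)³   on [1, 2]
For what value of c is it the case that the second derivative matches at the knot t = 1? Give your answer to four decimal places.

-7.5000

s_0''(t) = -3 - 12·t, so s_0''(1) = -15. On the right, s_1''(1) = 2c, so c = -15/2.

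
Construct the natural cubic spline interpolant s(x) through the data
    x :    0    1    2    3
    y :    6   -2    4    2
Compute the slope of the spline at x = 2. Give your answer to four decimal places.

4.1333

With σ_i denoting the second derivative at x_i, h_i = 1, 1, 1, and Δ_i = (y_(i+1) − y_i)/h_i = -8, 6, -2:
  1·σ_0 + 4·σ_1 + 1·σ_2 = 6(Δ_1 - Δ_0) = 84
  1·σ_1 + 4·σ_2 + 1·σ_3 = 6(Δ_2 - Δ_1) = -48
Natural end conditions: σ_0 = σ_3 = 0.
Hence σ_0 = 0, σ_1 = 128/5, σ_2 = -92/5, σ_3 = 0.
On [2, 3], s'(x) = b_2 + 2c_2·(x - 2) + 3d_2·(x - 2)² with b_2 = Δ_2 - h_2(2σ_2 + σ_3)/6 = 62/15, c_2 = σ_2/2 = -46/5, d_2 = (σ_3 - σ_2)/(6h_2) = 46/15. So s'(2) = 62/15.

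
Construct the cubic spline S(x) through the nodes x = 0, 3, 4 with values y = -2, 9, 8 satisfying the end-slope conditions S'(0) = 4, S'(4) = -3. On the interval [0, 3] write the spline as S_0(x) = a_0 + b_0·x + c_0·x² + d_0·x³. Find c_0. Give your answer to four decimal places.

0.7083

Let σ_i = S''(x_i). Step sizes h_i = 3, 1; slopes of the chords Δ_i = (y_(i+1) - y_i)/h_i = 11/3, -1.
  3·σ_0 + 8·σ_1 + 1·σ_2 = 6(Δ_1 - Δ_0) = -28
Clamped end conditions give two more equations: 2h_0·σ_0 + h_0·σ_1 = 6(Δ_0 - S'(0)) = -2 and h_1·σ_1 + 2h_1·σ_2 = 6(S'(4) - Δ_1) = -12.
Hence σ_0 = 17/12, σ_1 = -7/2, σ_2 = -17/4.
On [0, 3], with S_0(x) = a_0 + b_0·x + c_0·x² + d_0·x³: c_0 = σ_0/2 = 17/24, d_0 = (σ_1 - σ_0)/(6h_0) = -59/216, b_0 = Δ_0 - h_0(2σ_0 + σ_1)/6 = 4.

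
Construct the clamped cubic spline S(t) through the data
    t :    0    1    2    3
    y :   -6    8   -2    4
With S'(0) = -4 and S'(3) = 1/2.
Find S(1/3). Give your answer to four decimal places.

-3.3407

Let M_i = S''(x_i). Step sizes h_i = 1, 1, 1; slopes of the chords Δ_i = (y_(i+1) - y_i)/h_i = 14, -10, 6.
  1·M_0 + 4·M_1 + 1·M_2 = 6(Δ_1 - Δ_0) = -144
  1·M_1 + 4·M_2 + 1·M_3 = 6(Δ_2 - Δ_1) = 96
Clamped end conditions give two more equations: 2h_0·M_0 + h_0·M_1 = 6(Δ_0 - S'(0)) = 108 and h_2·M_2 + 2h_2·M_3 = 6(S'(3) - Δ_2) = -33.
Hence M_0 = 449/5, M_1 = -358/5, M_2 = 263/5, M_3 = -214/5.
On [0, 1], S(t) = -6 - 4·t + 449/10·t² - 269/10·t³.
With t = 1/3: S(1/3) = -451/135.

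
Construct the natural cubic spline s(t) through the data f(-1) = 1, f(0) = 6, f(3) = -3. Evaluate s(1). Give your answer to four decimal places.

Let M_i = s''(x_i). Step sizes h_i = 1, 3; slopes of the chords Δ_i = (y_(i+1) - y_i)/h_i = 5, -3.
  1·M_0 + 8·M_1 + 3·M_2 = 6(Δ_1 - Δ_0) = -48
Natural end conditions: M_0 = M_2 = 0.
Hence M_0 = 0, M_1 = -6, M_2 = 0.
On [0, 3], s(t) = 6 + 3·t - 3·t² + 1/3·t³.
With t = 1: s(1) = 19/3.

6.3333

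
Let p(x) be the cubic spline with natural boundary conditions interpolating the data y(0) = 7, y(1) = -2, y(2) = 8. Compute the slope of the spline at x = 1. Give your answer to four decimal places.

0.5000

Write M_i for p''(x_i). With h_i = 1, 1 and divided differences Δ_i = -9, 10, the continuity of p' gives the tridiagonal system
  1·M_0 + 4·M_1 + 1·M_2 = 6(Δ_1 - Δ_0) = 114
Natural end conditions: M_0 = M_2 = 0.
Solving the tridiagonal system: M_0 = 0, M_1 = 57/2, M_2 = 0.
On [1, 2], p'(x) = b_1 + 2c_1·(x - 1) + 3d_1·(x - 1)² with b_1 = Δ_1 - h_1(2M_1 + M_2)/6 = 1/2, c_1 = M_1/2 = 57/4, d_1 = (M_2 - M_1)/(6h_1) = -19/4. So p'(1) = 1/2.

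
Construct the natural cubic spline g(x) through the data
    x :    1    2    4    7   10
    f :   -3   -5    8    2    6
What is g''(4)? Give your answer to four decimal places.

-8.5049

With M_i denoting the second derivative at x_i, h_i = 1, 2, 3, 3, and Δ_i = (y_(i+1) − y_i)/h_i = -2, 13/2, -2, 4/3:
  1·M_0 + 6·M_1 + 2·M_2 = 6(Δ_1 - Δ_0) = 51
  2·M_1 + 10·M_2 + 3·M_3 = 6(Δ_2 - Δ_1) = -51
  3·M_2 + 12·M_3 + 3·M_4 = 6(Δ_3 - Δ_2) = 20
Natural end conditions: M_0 = M_4 = 0.
Forward elimination and back-substitution give M_0 = 0, M_1 = 2335/206, M_2 = -876/103, M_3 = 1172/309, M_4 = 0.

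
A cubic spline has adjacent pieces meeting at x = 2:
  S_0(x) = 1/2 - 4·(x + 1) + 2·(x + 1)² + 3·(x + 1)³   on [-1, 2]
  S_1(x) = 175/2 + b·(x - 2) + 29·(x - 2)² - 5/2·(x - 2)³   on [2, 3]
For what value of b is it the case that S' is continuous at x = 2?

89

S_0'(x) = -4 + 4·(x + 1) + 9·(x + 1)², so S_0'(2) = 89. On the right, S_1'(2) = b, so b = 89.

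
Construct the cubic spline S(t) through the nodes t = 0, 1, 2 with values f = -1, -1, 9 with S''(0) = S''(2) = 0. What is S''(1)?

With M_i denoting the second derivative at x_i, h_i = 1, 1, and Δ_i = (y_(i+1) − y_i)/h_i = 0, 10:
  1·M_0 + 4·M_1 + 1·M_2 = 6(Δ_1 - Δ_0) = 60
Natural end conditions: M_0 = M_2 = 0.
Hence M_0 = 0, M_1 = 15, M_2 = 0.

15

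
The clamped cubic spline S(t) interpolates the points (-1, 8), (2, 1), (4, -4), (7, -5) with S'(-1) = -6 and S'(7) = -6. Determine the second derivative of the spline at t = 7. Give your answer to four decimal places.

Let M_i = S''(x_i). Step sizes h_i = 3, 2, 3; slopes of the chords Δ_i = (y_(i+1) - y_i)/h_i = -7/3, -5/2, -1/3.
  3·M_0 + 10·M_1 + 2·M_2 = 6(Δ_1 - Δ_0) = -1
  2·M_1 + 10·M_2 + 3·M_3 = 6(Δ_2 - Δ_1) = 13
Clamped end conditions give two more equations: 2h_0·M_0 + h_0·M_1 = 6(Δ_0 - S'(-1)) = 22 and h_2·M_2 + 2h_2·M_3 = 6(S'(7) - Δ_2) = -34.
Solving: M_0 = 1325/273, M_1 = -216/91, M_2 = 372/91, M_3 = -2105/273.

-7.7106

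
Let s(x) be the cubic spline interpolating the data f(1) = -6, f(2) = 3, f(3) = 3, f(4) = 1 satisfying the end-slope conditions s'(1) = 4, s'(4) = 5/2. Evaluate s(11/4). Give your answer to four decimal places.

Write M_i for s''(x_i). With h_i = 1, 1, 1 and divided differences Δ_i = 9, 0, -2, the continuity of s' gives the tridiagonal system
  1·M_0 + 4·M_1 + 1·M_2 = 6(Δ_1 - Δ_0) = -54
  1·M_1 + 4·M_2 + 1·M_3 = 6(Δ_2 - Δ_1) = -12
Clamped end conditions give two more equations: 2h_0·M_0 + h_0·M_1 = 6(Δ_0 - s'(1)) = 30 and h_2·M_2 + 2h_2·M_3 = 6(s'(4) - Δ_2) = 27.
Hence M_0 = 123/5, M_1 = -96/5, M_2 = -9/5, M_3 = 72/5.
On [2, 3], s(x) = 3 + 67/10·(x - 2) - 48/5·(x - 2)² + 29/10·(x - 2)³.
With (x - 2) = 3/4: s(11/4) = 2463/640.

3.8484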